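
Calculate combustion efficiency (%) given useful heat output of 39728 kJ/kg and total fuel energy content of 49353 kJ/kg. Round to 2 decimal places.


Efficiency = (Q_useful / Q_fuel) * 100
Efficiency = (39728 / 49353) * 100
Efficiency = 0.8050 * 100 = 80.50%


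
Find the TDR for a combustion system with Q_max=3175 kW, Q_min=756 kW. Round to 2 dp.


TDR = Q_max / Q_min
TDR = 3175 / 756 = 4.20


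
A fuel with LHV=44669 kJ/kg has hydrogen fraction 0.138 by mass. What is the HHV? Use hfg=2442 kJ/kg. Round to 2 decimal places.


HHV = LHV + hfg * 9 * H
Water addition = 2442 * 9 * 0.138 = 3032.964 kJ/kg
HHV = 44669 + 3032.964 = 47701.96 kJ/kg


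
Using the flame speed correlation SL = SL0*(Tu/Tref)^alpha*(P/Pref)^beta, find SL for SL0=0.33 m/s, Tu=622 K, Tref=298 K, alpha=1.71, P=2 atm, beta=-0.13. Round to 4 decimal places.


SL = SL0 * (Tu/Tref)^alpha * (P/Pref)^beta
T ratio = 622/298 = 2.08724832
(T ratio)^alpha = 2.08724832^1.71 = 3.519425
(P/Pref)^beta = 2^(-0.13) = 0.913831
SL = 0.33 * 3.519425 * 0.913831 = 1.0613 m/s


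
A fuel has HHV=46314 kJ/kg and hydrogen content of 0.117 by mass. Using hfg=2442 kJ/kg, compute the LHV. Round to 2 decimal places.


LHV = HHV - hfg * 9 * H
Water correction = 2442 * 9 * 0.117 = 2571.426 kJ/kg
LHV = 46314 - 2571.426 = 43742.57 kJ/kg


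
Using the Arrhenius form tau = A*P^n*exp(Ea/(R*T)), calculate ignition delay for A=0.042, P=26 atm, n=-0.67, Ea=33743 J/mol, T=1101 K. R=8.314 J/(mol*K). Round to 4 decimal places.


tau = A * P^n * exp(Ea/(R*T))
P^n = 26^(-0.67) = 0.11271140
Ea/(R*T) = 33743/(8.314*1101) = 3.686263
exp(Ea/(R*T)) = 39.895491
tau = 0.042 * 0.11271140 * 39.895491 = 0.1889 ms


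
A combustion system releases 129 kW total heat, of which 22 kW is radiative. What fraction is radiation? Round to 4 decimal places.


f_rad = Q_rad / Q_total
f_rad = 22 / 129 = 0.1705


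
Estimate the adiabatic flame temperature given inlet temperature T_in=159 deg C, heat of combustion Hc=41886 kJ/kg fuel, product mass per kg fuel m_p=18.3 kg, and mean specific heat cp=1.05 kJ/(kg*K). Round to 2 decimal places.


T_ad = T_in + Hc / (m_p * cp)
Denominator = 18.3 * 1.05 = 19.2150
Temperature rise = 41886 / 19.2150 = 2179.86 K
T_ad = 159 + 2179.86 = 2338.86 deg C


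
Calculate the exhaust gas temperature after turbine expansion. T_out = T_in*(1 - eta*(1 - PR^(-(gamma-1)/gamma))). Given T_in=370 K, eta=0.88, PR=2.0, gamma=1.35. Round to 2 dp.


T_out = T_in * (1 - eta * (1 - PR^(-(gamma-1)/gamma)))
Exponent = -(1.35-1)/1.35 = -0.25925926
PR^exp = 2.0^(-0.25925926) = 0.83551680
Factor = 1 - 0.88*(1 - 0.83551680) = 0.85525478
T_out = 370 * 0.85525478 = 316.44 K


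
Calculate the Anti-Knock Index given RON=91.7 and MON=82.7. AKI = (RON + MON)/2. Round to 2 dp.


AKI = (RON + MON) / 2
AKI = (91.7 + 82.7) / 2
AKI = 174.4 / 2 = 87.20


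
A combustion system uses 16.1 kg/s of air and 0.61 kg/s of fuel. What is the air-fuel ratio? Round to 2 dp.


AFR = m_air / m_fuel
AFR = 16.1 / 0.61 = 26.39


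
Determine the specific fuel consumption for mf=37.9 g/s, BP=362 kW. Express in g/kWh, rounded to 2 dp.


SFC = (mf / BP) * 3600
Rate = 37.9 / 362 = 0.104696 g/(s*kW)
SFC = 0.104696 * 3600 = 376.91 g/kWh


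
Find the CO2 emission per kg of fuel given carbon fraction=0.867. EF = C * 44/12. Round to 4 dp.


EF = C_frac * (M_CO2 / M_C)
EF = 0.867 * (44/12)
EF = 0.867 * 3.666667 = 3.1790 kg_CO2/kg_fuel


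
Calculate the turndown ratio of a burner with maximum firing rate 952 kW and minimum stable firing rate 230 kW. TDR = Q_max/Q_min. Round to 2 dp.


TDR = Q_max / Q_min
TDR = 952 / 230 = 4.14


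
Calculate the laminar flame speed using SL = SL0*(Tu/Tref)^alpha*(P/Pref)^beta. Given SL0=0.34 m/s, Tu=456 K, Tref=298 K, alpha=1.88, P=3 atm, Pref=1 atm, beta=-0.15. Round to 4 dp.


SL = SL0 * (Tu/Tref)^alpha * (P/Pref)^beta
T ratio = 456/298 = 1.53020134
(T ratio)^alpha = 1.53020134^1.88 = 2.224986
(P/Pref)^beta = 3^(-0.15) = 0.848070
SL = 0.34 * 2.224986 * 0.848070 = 0.6416 m/s


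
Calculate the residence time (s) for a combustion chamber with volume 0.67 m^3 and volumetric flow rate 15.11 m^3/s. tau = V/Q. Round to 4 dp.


tau = V / Q_flow
tau = 0.67 / 15.11 = 0.0443 s


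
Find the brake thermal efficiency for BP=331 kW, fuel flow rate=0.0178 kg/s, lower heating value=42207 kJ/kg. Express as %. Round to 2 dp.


eta_BTE = (BP / (mf * LHV)) * 100
Denominator = 0.0178 * 42207 = 751.2846 kW
eta_BTE = (331 / 751.2846) * 100 = 44.06%


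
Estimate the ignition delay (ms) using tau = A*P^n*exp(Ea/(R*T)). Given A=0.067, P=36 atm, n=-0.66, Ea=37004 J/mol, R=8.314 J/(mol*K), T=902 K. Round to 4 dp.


tau = A * P^n * exp(Ea/(R*T))
P^n = 36^(-0.66) = 0.09393779
Ea/(R*T) = 37004/(8.314*902) = 4.934375
exp(Ea/(R*T)) = 138.986190
tau = 0.067 * 0.09393779 * 138.986190 = 0.8748 ms


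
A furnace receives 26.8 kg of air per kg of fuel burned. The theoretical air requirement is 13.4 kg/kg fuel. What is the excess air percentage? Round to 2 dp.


Excess air = actual - stoichiometric = 26.8 - 13.4 = 13.40 kg/kg fuel
Excess air % = (excess / stoich) * 100 = (13.40 / 13.4) * 100 = 100.00%


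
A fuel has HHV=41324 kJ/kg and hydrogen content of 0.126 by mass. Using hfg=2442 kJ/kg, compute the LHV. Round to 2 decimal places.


LHV = HHV - hfg * 9 * H
Water correction = 2442 * 9 * 0.126 = 2769.228 kJ/kg
LHV = 41324 - 2769.228 = 38554.77 kJ/kg


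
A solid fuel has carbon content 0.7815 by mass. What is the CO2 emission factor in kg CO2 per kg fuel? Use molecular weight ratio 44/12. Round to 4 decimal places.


EF = C_frac * (M_CO2 / M_C)
EF = 0.7815 * (44/12)
EF = 0.7815 * 3.666667 = 2.8655 kg_CO2/kg_fuel


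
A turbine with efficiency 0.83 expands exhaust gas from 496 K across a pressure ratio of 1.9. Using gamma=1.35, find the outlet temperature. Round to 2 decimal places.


T_out = T_in * (1 - eta * (1 - PR^(-(gamma-1)/gamma)))
Exponent = -(1.35-1)/1.35 = -0.25925926
PR^exp = 1.9^(-0.25925926) = 0.84670193
Factor = 1 - 0.83*(1 - 0.84670193) = 0.87276260
T_out = 496 * 0.87276260 = 432.89 K


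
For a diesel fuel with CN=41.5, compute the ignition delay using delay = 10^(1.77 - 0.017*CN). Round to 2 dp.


delay = 10^(1.77 - 0.017*CN)
Exponent = 1.77 - 0.017*41.5 = 1.0645
delay = 10^1.0645 = 11.60 ms


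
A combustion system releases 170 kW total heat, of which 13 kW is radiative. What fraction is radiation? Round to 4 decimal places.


f_rad = Q_rad / Q_total
f_rad = 13 / 170 = 0.0765


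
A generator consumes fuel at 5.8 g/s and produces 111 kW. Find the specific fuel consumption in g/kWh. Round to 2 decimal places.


SFC = (mf / BP) * 3600
Rate = 5.8 / 111 = 0.052252 g/(s*kW)
SFC = 0.052252 * 3600 = 188.11 g/kWh


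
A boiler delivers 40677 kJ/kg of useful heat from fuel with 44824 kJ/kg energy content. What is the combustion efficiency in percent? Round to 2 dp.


Efficiency = (Q_useful / Q_fuel) * 100
Efficiency = (40677 / 44824) * 100
Efficiency = 0.9075 * 100 = 90.75%


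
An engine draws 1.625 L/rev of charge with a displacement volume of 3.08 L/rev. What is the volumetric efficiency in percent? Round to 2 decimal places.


eta_v = (V_actual / V_disp) * 100
Ratio = 1.625 / 3.08 = 0.5276
eta_v = 0.5276 * 100 = 52.76%


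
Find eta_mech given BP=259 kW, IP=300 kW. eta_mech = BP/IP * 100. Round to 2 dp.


eta_mech = (BP / IP) * 100
Ratio = 259 / 300 = 0.8633
eta_mech = 0.8633 * 100 = 86.33%


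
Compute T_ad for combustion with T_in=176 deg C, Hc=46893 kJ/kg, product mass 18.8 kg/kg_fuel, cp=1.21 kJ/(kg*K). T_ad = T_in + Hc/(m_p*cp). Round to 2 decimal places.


T_ad = T_in + Hc / (m_p * cp)
Denominator = 18.8 * 1.21 = 22.7480
Temperature rise = 46893 / 22.7480 = 2061.41 K
T_ad = 176 + 2061.41 = 2237.41 deg C


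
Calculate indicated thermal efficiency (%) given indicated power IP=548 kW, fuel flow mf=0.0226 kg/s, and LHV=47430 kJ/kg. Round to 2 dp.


eta_ith = (IP / (mf * LHV)) * 100
Denominator = 0.0226 * 47430 = 1071.9180 kW
eta_ith = (548 / 1071.9180) * 100 = 51.12%


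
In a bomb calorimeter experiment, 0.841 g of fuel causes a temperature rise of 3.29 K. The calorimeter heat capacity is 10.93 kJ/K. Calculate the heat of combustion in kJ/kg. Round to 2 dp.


Hc = C_cal * delta_T / m_fuel
Q_released = 10.93 * 3.29 = 35.9597 kJ
m_fuel = 0.841 g = 0.841/1000 kg = 0.000841 kg
Hc = 35.9597 / 0.000841 = 42758.26 kJ/kg


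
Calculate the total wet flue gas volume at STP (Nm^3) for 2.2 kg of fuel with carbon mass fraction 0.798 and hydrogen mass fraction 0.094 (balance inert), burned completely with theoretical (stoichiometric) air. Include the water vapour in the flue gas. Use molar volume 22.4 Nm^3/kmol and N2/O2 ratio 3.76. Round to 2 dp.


Per kg fuel: CO2 = (C/12 kmol)*22.4 = (0.798/12)*22.4 = 1.48960 Nm^3
Per kg fuel: H2O = (H/2 kmol)*22.4 = (0.094/2)*22.4 = 1.05280 Nm^3
O2 needed per kg fuel = C/12 + H/4 = 0.798/12 + 0.094/4 = 0.09000000 kmol
Per kg fuel: N2 = O2*3.76*22.4 = 0.09000000*3.76*22.4 = 7.58016 Nm^3
Total per kg = 1.48960 + 1.05280 + 7.58016 = 10.12256 Nm^3
Total = 10.12256 * 2.2 = 22.27 Nm^3


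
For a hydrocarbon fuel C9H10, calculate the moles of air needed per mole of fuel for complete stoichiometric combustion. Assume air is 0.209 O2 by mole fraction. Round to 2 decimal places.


Balanced combustion: C9H10 + 11.5 O2 -> 9 CO2 + 5 H2O
O2 needed = C + H/4 = 9 + 10/4 = 11.50 moles
Air moles = O2 / 0.209 = 11.50 / 0.209 = 55.02 moles air


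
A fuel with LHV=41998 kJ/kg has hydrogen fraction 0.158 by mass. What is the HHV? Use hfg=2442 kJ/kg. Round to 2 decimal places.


HHV = LHV + hfg * 9 * H
Water addition = 2442 * 9 * 0.158 = 3472.524 kJ/kg
HHV = 41998 + 3472.524 = 45470.52 kJ/kg


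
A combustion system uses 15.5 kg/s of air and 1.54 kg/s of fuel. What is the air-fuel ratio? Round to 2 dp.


AFR = m_air / m_fuel
AFR = 15.5 / 1.54 = 10.06


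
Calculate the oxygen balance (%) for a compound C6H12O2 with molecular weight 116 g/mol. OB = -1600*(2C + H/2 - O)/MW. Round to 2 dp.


OB = -1600 * (2C + H/2 - O) / MW
Inner = 2*6 + 12/2 - 2 = 16.00
OB = -1600 * 16.00 / 116 = -220.69%


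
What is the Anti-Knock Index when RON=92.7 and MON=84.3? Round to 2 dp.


AKI = (RON + MON) / 2
AKI = (92.7 + 84.3) / 2
AKI = 177.0 / 2 = 88.50


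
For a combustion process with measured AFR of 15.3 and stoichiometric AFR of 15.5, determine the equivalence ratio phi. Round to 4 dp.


phi = AFR_stoich / AFR_actual
phi = 15.5 / 15.3 = 1.0131


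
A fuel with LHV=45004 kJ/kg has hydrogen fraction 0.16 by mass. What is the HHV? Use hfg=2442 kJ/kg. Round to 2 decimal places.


HHV = LHV + hfg * 9 * H
Water addition = 2442 * 9 * 0.16 = 3516.480 kJ/kg
HHV = 45004 + 3516.480 = 48520.48 kJ/kg


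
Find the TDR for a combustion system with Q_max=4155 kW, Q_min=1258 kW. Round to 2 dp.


TDR = Q_max / Q_min
TDR = 4155 / 1258 = 3.30


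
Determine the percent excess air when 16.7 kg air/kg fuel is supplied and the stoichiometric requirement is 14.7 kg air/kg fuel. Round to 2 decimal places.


Excess air = actual - stoichiometric = 16.7 - 14.7 = 2.00 kg/kg fuel
Excess air % = (excess / stoich) * 100 = (2.00 / 14.7) * 100 = 13.61%


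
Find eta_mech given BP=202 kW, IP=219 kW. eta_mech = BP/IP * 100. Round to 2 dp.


eta_mech = (BP / IP) * 100
Ratio = 202 / 219 = 0.9224
eta_mech = 0.9224 * 100 = 92.24%


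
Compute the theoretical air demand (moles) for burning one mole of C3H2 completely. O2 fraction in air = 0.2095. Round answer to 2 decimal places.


Balanced combustion: C3H2 + 3.5 O2 -> 3 CO2 + 1 H2O
O2 needed = C + H/4 = 3 + 2/4 = 3.50 moles
Air moles = O2 / 0.2095 = 3.50 / 0.2095 = 16.71 moles air


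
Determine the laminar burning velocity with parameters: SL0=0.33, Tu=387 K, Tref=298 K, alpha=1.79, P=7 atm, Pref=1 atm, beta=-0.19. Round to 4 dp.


SL = SL0 * (Tu/Tref)^alpha * (P/Pref)^beta
T ratio = 387/298 = 1.29865772
(T ratio)^alpha = 1.29865772^1.79 = 1.596451
(P/Pref)^beta = 7^(-0.19) = 0.690926
SL = 0.33 * 1.596451 * 0.690926 = 0.3640 m/s


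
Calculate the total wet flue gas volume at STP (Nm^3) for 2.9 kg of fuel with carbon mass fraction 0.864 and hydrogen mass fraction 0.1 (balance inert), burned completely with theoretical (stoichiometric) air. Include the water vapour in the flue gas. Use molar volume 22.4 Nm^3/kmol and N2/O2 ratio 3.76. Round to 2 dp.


Per kg fuel: CO2 = (C/12 kmol)*22.4 = (0.864/12)*22.4 = 1.61280 Nm^3
Per kg fuel: H2O = (H/2 kmol)*22.4 = (0.1/2)*22.4 = 1.12000 Nm^3
O2 needed per kg fuel = C/12 + H/4 = 0.864/12 + 0.1/4 = 0.09700000 kmol
Per kg fuel: N2 = O2*3.76*22.4 = 0.09700000*3.76*22.4 = 8.16973 Nm^3
Total per kg = 1.61280 + 1.12000 + 8.16973 = 10.90253 Nm^3
Total = 10.90253 * 2.9 = 31.62 Nm^3


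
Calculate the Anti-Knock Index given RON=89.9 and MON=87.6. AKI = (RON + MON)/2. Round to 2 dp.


AKI = (RON + MON) / 2
AKI = (89.9 + 87.6) / 2
AKI = 177.5 / 2 = 88.75


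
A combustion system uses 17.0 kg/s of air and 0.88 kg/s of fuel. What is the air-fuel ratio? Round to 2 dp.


AFR = m_air / m_fuel
AFR = 17.0 / 0.88 = 19.32


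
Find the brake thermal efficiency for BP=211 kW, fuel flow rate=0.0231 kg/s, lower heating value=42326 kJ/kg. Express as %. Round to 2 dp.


eta_BTE = (BP / (mf * LHV)) * 100
Denominator = 0.0231 * 42326 = 977.7306 kW
eta_BTE = (211 / 977.7306) * 100 = 21.58%


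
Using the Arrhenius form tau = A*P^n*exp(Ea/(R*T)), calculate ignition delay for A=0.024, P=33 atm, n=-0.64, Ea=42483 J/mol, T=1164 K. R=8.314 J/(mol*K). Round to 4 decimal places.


tau = A * P^n * exp(Ea/(R*T))
P^n = 33^(-0.64) = 0.10669672
Ea/(R*T) = 42483/(8.314*1164) = 4.389875
exp(Ea/(R*T)) = 80.630358
tau = 0.024 * 0.10669672 * 80.630358 = 0.2065 ms


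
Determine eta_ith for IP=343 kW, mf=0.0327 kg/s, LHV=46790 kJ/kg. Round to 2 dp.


eta_ith = (IP / (mf * LHV)) * 100
Denominator = 0.0327 * 46790 = 1530.0330 kW
eta_ith = (343 / 1530.0330) * 100 = 22.42%


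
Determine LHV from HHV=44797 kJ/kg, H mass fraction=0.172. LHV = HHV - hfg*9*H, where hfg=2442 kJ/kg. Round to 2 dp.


LHV = HHV - hfg * 9 * H
Water correction = 2442 * 9 * 0.172 = 3780.216 kJ/kg
LHV = 44797 - 3780.216 = 41016.78 kJ/kg


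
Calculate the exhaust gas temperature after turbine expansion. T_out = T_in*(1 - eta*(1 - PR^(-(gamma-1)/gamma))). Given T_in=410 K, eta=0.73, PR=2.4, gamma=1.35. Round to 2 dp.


T_out = T_in * (1 - eta * (1 - PR^(-(gamma-1)/gamma)))
Exponent = -(1.35-1)/1.35 = -0.25925926
PR^exp = 2.4^(-0.25925926) = 0.79694200
Factor = 1 - 0.73*(1 - 0.79694200) = 0.85176766
T_out = 410 * 0.85176766 = 349.22 K


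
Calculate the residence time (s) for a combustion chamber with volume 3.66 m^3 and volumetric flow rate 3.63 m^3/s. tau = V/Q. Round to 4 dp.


tau = V / Q_flow
tau = 3.66 / 3.63 = 1.0083 s


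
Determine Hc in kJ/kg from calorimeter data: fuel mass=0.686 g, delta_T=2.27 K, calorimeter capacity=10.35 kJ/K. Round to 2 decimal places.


Hc = C_cal * delta_T / m_fuel
Q_released = 10.35 * 2.27 = 23.4945 kJ
m_fuel = 0.686 g = 0.686/1000 kg = 0.000686 kg
Hc = 23.4945 / 0.000686 = 34248.54 kJ/kg


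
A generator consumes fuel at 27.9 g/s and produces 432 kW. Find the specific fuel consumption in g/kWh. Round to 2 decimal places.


SFC = (mf / BP) * 3600
Rate = 27.9 / 432 = 0.064583 g/(s*kW)
SFC = 0.064583 * 3600 = 232.50 g/kWh


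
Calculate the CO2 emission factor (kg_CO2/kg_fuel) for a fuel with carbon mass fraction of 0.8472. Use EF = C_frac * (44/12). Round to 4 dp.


EF = C_frac * (M_CO2 / M_C)
EF = 0.8472 * (44/12)
EF = 0.8472 * 3.666667 = 3.1064 kg_CO2/kg_fuel


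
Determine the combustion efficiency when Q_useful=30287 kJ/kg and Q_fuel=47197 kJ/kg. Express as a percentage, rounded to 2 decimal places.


Efficiency = (Q_useful / Q_fuel) * 100
Efficiency = (30287 / 47197) * 100
Efficiency = 0.6417 * 100 = 64.17%


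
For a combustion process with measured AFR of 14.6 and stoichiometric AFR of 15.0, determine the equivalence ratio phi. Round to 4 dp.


phi = AFR_stoich / AFR_actual
phi = 15.0 / 14.6 = 1.0274


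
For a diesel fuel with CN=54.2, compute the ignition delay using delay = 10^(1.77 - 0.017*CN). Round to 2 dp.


delay = 10^(1.77 - 0.017*CN)
Exponent = 1.77 - 0.017*54.2 = 0.8486
delay = 10^0.8486 = 7.06 ms


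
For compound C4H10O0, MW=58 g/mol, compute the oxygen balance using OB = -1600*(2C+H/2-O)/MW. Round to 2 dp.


OB = -1600 * (2C + H/2 - O) / MW
Inner = 2*4 + 10/2 - 0 = 13.00
OB = -1600 * 13.00 / 58 = -358.62%


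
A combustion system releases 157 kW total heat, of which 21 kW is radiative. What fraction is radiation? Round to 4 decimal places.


f_rad = Q_rad / Q_total
f_rad = 21 / 157 = 0.1338


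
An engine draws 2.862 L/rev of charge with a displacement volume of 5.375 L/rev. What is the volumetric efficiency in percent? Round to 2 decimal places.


eta_v = (V_actual / V_disp) * 100
Ratio = 2.862 / 5.375 = 0.5325
eta_v = 0.5325 * 100 = 53.25%


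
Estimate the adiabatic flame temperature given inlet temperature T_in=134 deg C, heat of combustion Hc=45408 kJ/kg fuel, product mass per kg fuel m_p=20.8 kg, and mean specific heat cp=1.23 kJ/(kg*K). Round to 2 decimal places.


T_ad = T_in + Hc / (m_p * cp)
Denominator = 20.8 * 1.23 = 25.5840
Temperature rise = 45408 / 25.5840 = 1774.86 K
T_ad = 134 + 1774.86 = 1908.86 deg C


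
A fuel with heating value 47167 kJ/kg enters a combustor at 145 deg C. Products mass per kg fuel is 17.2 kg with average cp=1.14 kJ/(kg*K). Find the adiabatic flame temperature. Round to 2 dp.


T_ad = T_in + Hc / (m_p * cp)
Denominator = 17.2 * 1.14 = 19.6080
Temperature rise = 47167 / 19.6080 = 2405.50 K
T_ad = 145 + 2405.50 = 2550.50 deg C


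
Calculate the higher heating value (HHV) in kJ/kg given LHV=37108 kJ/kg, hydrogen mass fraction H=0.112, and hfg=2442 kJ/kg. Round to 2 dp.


HHV = LHV + hfg * 9 * H
Water addition = 2442 * 9 * 0.112 = 2461.536 kJ/kg
HHV = 37108 + 2461.536 = 39569.54 kJ/kg


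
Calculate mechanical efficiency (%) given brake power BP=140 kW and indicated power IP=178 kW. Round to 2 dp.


eta_mech = (BP / IP) * 100
Ratio = 140 / 178 = 0.7865
eta_mech = 0.7865 * 100 = 78.65%


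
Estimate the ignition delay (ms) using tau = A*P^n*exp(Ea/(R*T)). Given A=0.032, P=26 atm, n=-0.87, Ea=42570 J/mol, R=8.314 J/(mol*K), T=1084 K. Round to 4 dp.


tau = A * P^n * exp(Ea/(R*T))
P^n = 26^(-0.87) = 0.05874531
Ea/(R*T) = 42570/(8.314*1084) = 4.723505
exp(Ea/(R*T)) = 112.562054
tau = 0.032 * 0.05874531 * 112.562054 = 0.2116 ms


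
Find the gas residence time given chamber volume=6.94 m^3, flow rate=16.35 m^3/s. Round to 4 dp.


tau = V / Q_flow
tau = 6.94 / 16.35 = 0.4245 s


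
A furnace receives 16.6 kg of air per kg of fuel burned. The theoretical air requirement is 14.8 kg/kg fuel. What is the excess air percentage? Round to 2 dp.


Excess air = actual - stoichiometric = 16.6 - 14.8 = 1.80 kg/kg fuel
Excess air % = (excess / stoich) * 100 = (1.80 / 14.8) * 100 = 12.16%


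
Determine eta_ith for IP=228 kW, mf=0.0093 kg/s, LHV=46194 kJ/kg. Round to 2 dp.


eta_ith = (IP / (mf * LHV)) * 100
Denominator = 0.0093 * 46194 = 429.6042 kW
eta_ith = (228 / 429.6042) * 100 = 53.07%


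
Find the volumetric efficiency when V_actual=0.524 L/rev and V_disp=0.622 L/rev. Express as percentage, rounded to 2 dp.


eta_v = (V_actual / V_disp) * 100
Ratio = 0.524 / 0.622 = 0.8424
eta_v = 0.8424 * 100 = 84.24%


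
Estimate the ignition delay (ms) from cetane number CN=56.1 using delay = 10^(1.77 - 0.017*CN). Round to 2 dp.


delay = 10^(1.77 - 0.017*CN)
Exponent = 1.77 - 0.017*56.1 = 0.8163
delay = 10^0.8163 = 6.55 ms


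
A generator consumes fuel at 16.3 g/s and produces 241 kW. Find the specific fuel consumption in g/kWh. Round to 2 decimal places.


SFC = (mf / BP) * 3600
Rate = 16.3 / 241 = 0.067635 g/(s*kW)
SFC = 0.067635 * 3600 = 243.49 g/kWh


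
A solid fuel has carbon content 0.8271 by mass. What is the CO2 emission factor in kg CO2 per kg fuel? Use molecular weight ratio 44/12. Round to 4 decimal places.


EF = C_frac * (M_CO2 / M_C)
EF = 0.8271 * (44/12)
EF = 0.8271 * 3.666667 = 3.0327 kg_CO2/kg_fuel


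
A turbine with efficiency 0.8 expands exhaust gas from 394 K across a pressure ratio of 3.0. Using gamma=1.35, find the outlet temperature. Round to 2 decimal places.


T_out = T_in * (1 - eta * (1 - PR^(-(gamma-1)/gamma)))
Exponent = -(1.35-1)/1.35 = -0.25925926
PR^exp = 3.0^(-0.25925926) = 0.75214556
Factor = 1 - 0.8*(1 - 0.75214556) = 0.80171645
T_out = 394 * 0.80171645 = 315.88 K


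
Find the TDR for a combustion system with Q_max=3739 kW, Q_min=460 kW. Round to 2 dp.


TDR = Q_max / Q_min
TDR = 3739 / 460 = 8.13


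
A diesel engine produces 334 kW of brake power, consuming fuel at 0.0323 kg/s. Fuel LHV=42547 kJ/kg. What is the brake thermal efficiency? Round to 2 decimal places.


eta_BTE = (BP / (mf * LHV)) * 100
Denominator = 0.0323 * 42547 = 1374.2681 kW
eta_BTE = (334 / 1374.2681) * 100 = 24.30%


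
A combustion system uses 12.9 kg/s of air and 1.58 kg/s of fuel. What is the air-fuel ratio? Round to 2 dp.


AFR = m_air / m_fuel
AFR = 12.9 / 1.58 = 8.16


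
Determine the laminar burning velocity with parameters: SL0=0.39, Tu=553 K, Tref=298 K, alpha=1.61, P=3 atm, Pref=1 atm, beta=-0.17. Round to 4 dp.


SL = SL0 * (Tu/Tref)^alpha * (P/Pref)^beta
T ratio = 553/298 = 1.85570470
(T ratio)^alpha = 1.85570470^1.61 = 2.705822
(P/Pref)^beta = 3^(-0.17) = 0.829639
SL = 0.39 * 2.705822 * 0.829639 = 0.8755 m/s


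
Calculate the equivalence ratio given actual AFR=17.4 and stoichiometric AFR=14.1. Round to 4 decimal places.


phi = AFR_stoich / AFR_actual
phi = 14.1 / 17.4 = 0.8103


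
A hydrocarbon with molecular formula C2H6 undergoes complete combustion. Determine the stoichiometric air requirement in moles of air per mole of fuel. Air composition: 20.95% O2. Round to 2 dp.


Balanced combustion: C2H6 + 3.5 O2 -> 2 CO2 + 3 H2O
O2 needed = C + H/4 = 2 + 6/4 = 3.50 moles
Air moles = O2 / 0.2095 = 3.50 / 0.2095 = 16.71 moles air


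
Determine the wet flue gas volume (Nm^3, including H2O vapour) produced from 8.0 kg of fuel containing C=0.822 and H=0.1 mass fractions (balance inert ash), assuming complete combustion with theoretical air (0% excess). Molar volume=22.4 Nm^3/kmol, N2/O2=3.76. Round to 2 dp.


Per kg fuel: CO2 = (C/12 kmol)*22.4 = (0.822/12)*22.4 = 1.53440 Nm^3
Per kg fuel: H2O = (H/2 kmol)*22.4 = (0.1/2)*22.4 = 1.12000 Nm^3
O2 needed per kg fuel = C/12 + H/4 = 0.822/12 + 0.1/4 = 0.09350000 kmol
Per kg fuel: N2 = O2*3.76*22.4 = 0.09350000*3.76*22.4 = 7.87494 Nm^3
Total per kg = 1.53440 + 1.12000 + 7.87494 = 10.52934 Nm^3
Total = 10.52934 * 8.0 = 84.23 Nm^3


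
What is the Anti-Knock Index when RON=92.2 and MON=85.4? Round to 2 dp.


AKI = (RON + MON) / 2
AKI = (92.2 + 85.4) / 2
AKI = 177.6 / 2 = 88.80


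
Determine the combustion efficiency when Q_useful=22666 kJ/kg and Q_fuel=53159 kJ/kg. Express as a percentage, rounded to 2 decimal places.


Efficiency = (Q_useful / Q_fuel) * 100
Efficiency = (22666 / 53159) * 100
Efficiency = 0.4264 * 100 = 42.64%


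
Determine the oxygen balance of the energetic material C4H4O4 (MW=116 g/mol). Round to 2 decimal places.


OB = -1600 * (2C + H/2 - O) / MW
Inner = 2*4 + 4/2 - 4 = 6.00
OB = -1600 * 6.00 / 116 = -82.76%


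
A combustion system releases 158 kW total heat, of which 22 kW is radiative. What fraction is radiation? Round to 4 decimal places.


f_rad = Q_rad / Q_total
f_rad = 22 / 158 = 0.1392


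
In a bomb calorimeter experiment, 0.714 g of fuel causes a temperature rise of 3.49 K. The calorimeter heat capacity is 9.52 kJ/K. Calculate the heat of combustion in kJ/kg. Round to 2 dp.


Hc = C_cal * delta_T / m_fuel
Q_released = 9.52 * 3.49 = 33.2248 kJ
m_fuel = 0.714 g = 0.714/1000 kg = 0.000714 kg
Hc = 33.2248 / 0.000714 = 46533.33 kJ/kg


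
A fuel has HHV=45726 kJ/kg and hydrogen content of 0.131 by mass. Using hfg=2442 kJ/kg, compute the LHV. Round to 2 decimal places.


LHV = HHV - hfg * 9 * H
Water correction = 2442 * 9 * 0.131 = 2879.118 kJ/kg
LHV = 45726 - 2879.118 = 42846.88 kJ/kg


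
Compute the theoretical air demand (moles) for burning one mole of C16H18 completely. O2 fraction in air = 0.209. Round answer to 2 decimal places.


Balanced combustion: C16H18 + 20.5 O2 -> 16 CO2 + 9 H2O
O2 needed = C + H/4 = 16 + 18/4 = 20.50 moles
Air moles = O2 / 0.209 = 20.50 / 0.209 = 98.09 moles air


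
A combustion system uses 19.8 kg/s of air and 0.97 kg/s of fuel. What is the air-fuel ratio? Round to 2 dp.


AFR = m_air / m_fuel
AFR = 19.8 / 0.97 = 20.41


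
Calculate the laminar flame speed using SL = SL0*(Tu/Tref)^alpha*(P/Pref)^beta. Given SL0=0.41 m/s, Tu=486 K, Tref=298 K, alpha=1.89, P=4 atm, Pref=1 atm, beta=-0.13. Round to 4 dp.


SL = SL0 * (Tu/Tref)^alpha * (P/Pref)^beta
T ratio = 486/298 = 1.63087248
(T ratio)^alpha = 1.63087248^1.89 = 2.520425
(P/Pref)^beta = 4^(-0.13) = 0.835088
SL = 0.41 * 2.520425 * 0.835088 = 0.8630 m/s


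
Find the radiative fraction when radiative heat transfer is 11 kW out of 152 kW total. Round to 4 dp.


f_rad = Q_rad / Q_total
f_rad = 11 / 152 = 0.0724


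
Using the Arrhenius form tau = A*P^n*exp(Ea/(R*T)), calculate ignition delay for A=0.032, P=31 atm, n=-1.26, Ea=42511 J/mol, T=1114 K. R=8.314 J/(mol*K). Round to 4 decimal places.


tau = A * P^n * exp(Ea/(R*T))
P^n = 31^(-1.26) = 0.01320944
Ea/(R*T) = 42511/(8.314*1114) = 4.589931
exp(Ea/(R*T)) = 98.487586
tau = 0.032 * 0.01320944 * 98.487586 = 0.0416 ms


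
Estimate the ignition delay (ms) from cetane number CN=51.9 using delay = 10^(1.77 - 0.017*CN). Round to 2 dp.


delay = 10^(1.77 - 0.017*CN)
Exponent = 1.77 - 0.017*51.9 = 0.8877
delay = 10^0.8877 = 7.72 ms


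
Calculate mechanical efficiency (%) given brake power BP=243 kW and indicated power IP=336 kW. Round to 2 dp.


eta_mech = (BP / IP) * 100
Ratio = 243 / 336 = 0.7232
eta_mech = 0.7232 * 100 = 72.32%


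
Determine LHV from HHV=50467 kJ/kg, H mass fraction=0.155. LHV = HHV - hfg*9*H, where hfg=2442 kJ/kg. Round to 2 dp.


LHV = HHV - hfg * 9 * H
Water correction = 2442 * 9 * 0.155 = 3406.590 kJ/kg
LHV = 50467 - 3406.590 = 47060.41 kJ/kg


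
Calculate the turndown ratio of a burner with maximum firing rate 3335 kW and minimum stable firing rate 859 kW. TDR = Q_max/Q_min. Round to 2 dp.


TDR = Q_max / Q_min
TDR = 3335 / 859 = 3.88


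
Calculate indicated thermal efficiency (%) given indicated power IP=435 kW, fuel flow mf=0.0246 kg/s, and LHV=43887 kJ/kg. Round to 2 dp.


eta_ith = (IP / (mf * LHV)) * 100
Denominator = 0.0246 * 43887 = 1079.6202 kW
eta_ith = (435 / 1079.6202) * 100 = 40.29%


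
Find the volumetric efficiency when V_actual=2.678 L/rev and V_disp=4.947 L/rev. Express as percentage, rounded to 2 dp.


eta_v = (V_actual / V_disp) * 100
Ratio = 2.678 / 4.947 = 0.5413
eta_v = 0.5413 * 100 = 54.13%


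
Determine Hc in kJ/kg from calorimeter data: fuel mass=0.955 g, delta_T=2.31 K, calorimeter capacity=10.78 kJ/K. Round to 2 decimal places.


Hc = C_cal * delta_T / m_fuel
Q_released = 10.78 * 2.31 = 24.9018 kJ
m_fuel = 0.955 g = 0.955/1000 kg = 0.000955 kg
Hc = 24.9018 / 0.000955 = 26075.18 kJ/kg


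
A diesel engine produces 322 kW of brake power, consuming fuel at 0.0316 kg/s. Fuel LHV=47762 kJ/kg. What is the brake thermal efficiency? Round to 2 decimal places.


eta_BTE = (BP / (mf * LHV)) * 100
Denominator = 0.0316 * 47762 = 1509.2792 kW
eta_BTE = (322 / 1509.2792) * 100 = 21.33%


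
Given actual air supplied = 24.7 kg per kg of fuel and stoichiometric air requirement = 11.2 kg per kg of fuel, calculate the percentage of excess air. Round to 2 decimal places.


Excess air = actual - stoichiometric = 24.7 - 11.2 = 13.50 kg/kg fuel
Excess air % = (excess / stoich) * 100 = (13.50 / 11.2) * 100 = 120.54%


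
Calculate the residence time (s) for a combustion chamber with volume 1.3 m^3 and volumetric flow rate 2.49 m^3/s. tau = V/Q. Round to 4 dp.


tau = V / Q_flow
tau = 1.3 / 2.49 = 0.5221 s


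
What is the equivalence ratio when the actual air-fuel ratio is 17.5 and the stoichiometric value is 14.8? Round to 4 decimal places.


phi = AFR_stoich / AFR_actual
phi = 14.8 / 17.5 = 0.8457


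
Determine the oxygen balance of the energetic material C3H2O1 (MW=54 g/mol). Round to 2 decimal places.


OB = -1600 * (2C + H/2 - O) / MW
Inner = 2*3 + 2/2 - 1 = 6.00
OB = -1600 * 6.00 / 54 = -177.78%


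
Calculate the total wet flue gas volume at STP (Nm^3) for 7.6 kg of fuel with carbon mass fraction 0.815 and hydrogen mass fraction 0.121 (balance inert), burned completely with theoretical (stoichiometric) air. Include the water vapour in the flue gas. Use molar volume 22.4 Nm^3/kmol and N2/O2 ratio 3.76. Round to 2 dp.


Per kg fuel: CO2 = (C/12 kmol)*22.4 = (0.815/12)*22.4 = 1.52133 Nm^3
Per kg fuel: H2O = (H/2 kmol)*22.4 = (0.121/2)*22.4 = 1.35520 Nm^3
O2 needed per kg fuel = C/12 + H/4 = 0.815/12 + 0.121/4 = 0.09816667 kmol
Per kg fuel: N2 = O2*3.76*22.4 = 0.09816667*3.76*22.4 = 8.26799 Nm^3
Total per kg = 1.52133 + 1.35520 + 8.26799 = 11.14452 Nm^3
Total = 11.14452 * 7.6 = 84.70 Nm^3


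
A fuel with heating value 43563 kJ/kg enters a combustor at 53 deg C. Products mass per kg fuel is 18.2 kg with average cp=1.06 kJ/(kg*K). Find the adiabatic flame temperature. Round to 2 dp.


T_ad = T_in + Hc / (m_p * cp)
Denominator = 18.2 * 1.06 = 19.2920
Temperature rise = 43563 / 19.2920 = 2258.09 K
T_ad = 53 + 2258.09 = 2311.09 deg C


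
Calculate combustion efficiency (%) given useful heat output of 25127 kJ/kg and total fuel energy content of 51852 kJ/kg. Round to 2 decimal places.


Efficiency = (Q_useful / Q_fuel) * 100
Efficiency = (25127 / 51852) * 100
Efficiency = 0.4846 * 100 = 48.46%


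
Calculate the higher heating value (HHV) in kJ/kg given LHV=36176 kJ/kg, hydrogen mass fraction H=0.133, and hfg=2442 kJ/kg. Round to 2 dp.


HHV = LHV + hfg * 9 * H
Water addition = 2442 * 9 * 0.133 = 2923.074 kJ/kg
HHV = 36176 + 2923.074 = 39099.07 kJ/kg


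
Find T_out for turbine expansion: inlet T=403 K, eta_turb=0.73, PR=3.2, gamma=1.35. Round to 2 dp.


T_out = T_in * (1 - eta * (1 - PR^(-(gamma-1)/gamma)))
Exponent = -(1.35-1)/1.35 = -0.25925926
PR^exp = 3.2^(-0.25925926) = 0.73966521
Factor = 1 - 0.73*(1 - 0.73966521) = 0.80995560
T_out = 403 * 0.80995560 = 326.41 K


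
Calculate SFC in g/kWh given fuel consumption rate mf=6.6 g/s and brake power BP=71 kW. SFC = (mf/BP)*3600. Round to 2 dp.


SFC = (mf / BP) * 3600
Rate = 6.6 / 71 = 0.092958 g/(s*kW)
SFC = 0.092958 * 3600 = 334.65 g/kWh


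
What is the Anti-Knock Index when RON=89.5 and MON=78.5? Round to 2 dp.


AKI = (RON + MON) / 2
AKI = (89.5 + 78.5) / 2
AKI = 168.0 / 2 = 84.00


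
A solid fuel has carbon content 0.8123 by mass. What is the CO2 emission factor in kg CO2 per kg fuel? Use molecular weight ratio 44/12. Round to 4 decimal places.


EF = C_frac * (M_CO2 / M_C)
EF = 0.8123 * (44/12)
EF = 0.8123 * 3.666667 = 2.9784 kg_CO2/kg_fuel


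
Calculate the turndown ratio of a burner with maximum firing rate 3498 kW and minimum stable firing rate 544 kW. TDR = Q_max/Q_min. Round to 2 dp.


TDR = Q_max / Q_min
TDR = 3498 / 544 = 6.43


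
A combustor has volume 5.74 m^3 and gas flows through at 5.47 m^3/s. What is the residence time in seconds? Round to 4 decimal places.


tau = V / Q_flow
tau = 5.74 / 5.47 = 1.0494 s


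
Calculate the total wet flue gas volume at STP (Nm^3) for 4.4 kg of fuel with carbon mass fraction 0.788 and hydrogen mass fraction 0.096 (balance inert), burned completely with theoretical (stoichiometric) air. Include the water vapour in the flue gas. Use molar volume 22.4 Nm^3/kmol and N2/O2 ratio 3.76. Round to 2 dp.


Per kg fuel: CO2 = (C/12 kmol)*22.4 = (0.788/12)*22.4 = 1.47093 Nm^3
Per kg fuel: H2O = (H/2 kmol)*22.4 = (0.096/2)*22.4 = 1.07520 Nm^3
O2 needed per kg fuel = C/12 + H/4 = 0.788/12 + 0.096/4 = 0.08966667 kmol
Per kg fuel: N2 = O2*3.76*22.4 = 0.08966667*3.76*22.4 = 7.55209 Nm^3
Total per kg = 1.47093 + 1.07520 + 7.55209 = 10.09822 Nm^3
Total = 10.09822 * 4.4 = 44.43 Nm^3


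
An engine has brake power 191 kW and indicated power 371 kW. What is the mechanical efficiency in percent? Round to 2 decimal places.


eta_mech = (BP / IP) * 100
Ratio = 191 / 371 = 0.5148
eta_mech = 0.5148 * 100 = 51.48%


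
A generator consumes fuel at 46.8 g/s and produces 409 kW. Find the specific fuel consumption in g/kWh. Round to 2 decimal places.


SFC = (mf / BP) * 3600
Rate = 46.8 / 409 = 0.114425 g/(s*kW)
SFC = 0.114425 * 3600 = 411.93 g/kWh


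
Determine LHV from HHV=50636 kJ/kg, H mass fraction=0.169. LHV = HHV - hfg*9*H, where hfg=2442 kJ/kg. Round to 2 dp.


LHV = HHV - hfg * 9 * H
Water correction = 2442 * 9 * 0.169 = 3714.282 kJ/kg
LHV = 50636 - 3714.282 = 46921.72 kJ/kg


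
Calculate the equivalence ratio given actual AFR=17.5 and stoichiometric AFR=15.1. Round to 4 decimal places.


phi = AFR_stoich / AFR_actual
phi = 15.1 / 17.5 = 0.8629


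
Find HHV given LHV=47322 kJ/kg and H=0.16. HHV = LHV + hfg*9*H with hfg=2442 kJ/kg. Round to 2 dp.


HHV = LHV + hfg * 9 * H
Water addition = 2442 * 9 * 0.16 = 3516.480 kJ/kg
HHV = 47322 + 3516.480 = 50838.48 kJ/kg


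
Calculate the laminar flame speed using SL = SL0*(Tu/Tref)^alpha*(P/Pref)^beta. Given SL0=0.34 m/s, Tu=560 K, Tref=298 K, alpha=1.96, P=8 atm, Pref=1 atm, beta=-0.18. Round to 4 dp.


SL = SL0 * (Tu/Tref)^alpha * (P/Pref)^beta
T ratio = 560/298 = 1.87919463
(T ratio)^alpha = 1.87919463^1.96 = 3.443378
(P/Pref)^beta = 8^(-0.18) = 0.687771
SL = 0.34 * 3.443378 * 0.687771 = 0.8052 m/s


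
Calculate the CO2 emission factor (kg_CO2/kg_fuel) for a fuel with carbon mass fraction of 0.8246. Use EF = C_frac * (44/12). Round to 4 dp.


EF = C_frac * (M_CO2 / M_C)
EF = 0.8246 * (44/12)
EF = 0.8246 * 3.666667 = 3.0235 kg_CO2/kg_fuel


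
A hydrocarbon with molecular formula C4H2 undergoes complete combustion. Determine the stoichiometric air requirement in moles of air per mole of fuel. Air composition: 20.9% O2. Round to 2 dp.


Balanced combustion: C4H2 + 4.5 O2 -> 4 CO2 + 1 H2O
O2 needed = C + H/4 = 4 + 2/4 = 4.50 moles
Air moles = O2 / 0.209 = 4.50 / 0.209 = 21.53 moles air


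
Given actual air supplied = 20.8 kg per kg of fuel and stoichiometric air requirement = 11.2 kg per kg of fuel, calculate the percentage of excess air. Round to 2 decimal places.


Excess air = actual - stoichiometric = 20.8 - 11.2 = 9.60 kg/kg fuel
Excess air % = (excess / stoich) * 100 = (9.60 / 11.2) * 100 = 85.71%


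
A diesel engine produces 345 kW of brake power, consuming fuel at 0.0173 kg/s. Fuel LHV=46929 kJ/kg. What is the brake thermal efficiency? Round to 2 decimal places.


eta_BTE = (BP / (mf * LHV)) * 100
Denominator = 0.0173 * 46929 = 811.8717 kW
eta_BTE = (345 / 811.8717) * 100 = 42.49%


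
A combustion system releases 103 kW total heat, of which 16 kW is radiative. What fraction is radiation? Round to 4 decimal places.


f_rad = Q_rad / Q_total
f_rad = 16 / 103 = 0.1553


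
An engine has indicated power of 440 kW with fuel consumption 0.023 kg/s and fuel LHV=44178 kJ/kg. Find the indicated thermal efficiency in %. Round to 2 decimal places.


eta_ith = (IP / (mf * LHV)) * 100
Denominator = 0.023 * 44178 = 1016.0940 kW
eta_ith = (440 / 1016.0940) * 100 = 43.30%


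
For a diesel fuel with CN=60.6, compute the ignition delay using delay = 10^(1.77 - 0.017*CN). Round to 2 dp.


delay = 10^(1.77 - 0.017*CN)
Exponent = 1.77 - 0.017*60.6 = 0.7398
delay = 10^0.7398 = 5.49 ms


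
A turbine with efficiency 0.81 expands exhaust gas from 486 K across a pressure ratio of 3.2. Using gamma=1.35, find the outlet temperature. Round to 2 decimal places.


T_out = T_in * (1 - eta * (1 - PR^(-(gamma-1)/gamma)))
Exponent = -(1.35-1)/1.35 = -0.25925926
PR^exp = 3.2^(-0.25925926) = 0.73966521
Factor = 1 - 0.81*(1 - 0.73966521) = 0.78912882
T_out = 486 * 0.78912882 = 383.52 K


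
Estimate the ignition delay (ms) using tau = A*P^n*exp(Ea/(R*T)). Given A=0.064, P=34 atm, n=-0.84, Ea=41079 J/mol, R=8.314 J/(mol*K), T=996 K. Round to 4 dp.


tau = A * P^n * exp(Ea/(R*T))
P^n = 34^(-0.84) = 0.05170800
Ea/(R*T) = 41079/(8.314*996) = 4.960786
exp(Ea/(R*T)) = 142.705938
tau = 0.064 * 0.05170800 * 142.705938 = 0.4723 ms


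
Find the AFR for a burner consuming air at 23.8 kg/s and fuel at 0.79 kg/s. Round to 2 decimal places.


AFR = m_air / m_fuel
AFR = 23.8 / 0.79 = 30.13


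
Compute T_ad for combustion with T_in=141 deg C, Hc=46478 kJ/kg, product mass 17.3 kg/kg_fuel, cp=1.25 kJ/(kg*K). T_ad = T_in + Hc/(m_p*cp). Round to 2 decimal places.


T_ad = T_in + Hc / (m_p * cp)
Denominator = 17.3 * 1.25 = 21.6250
Temperature rise = 46478 / 21.6250 = 2149.27 K
T_ad = 141 + 2149.27 = 2290.27 deg C


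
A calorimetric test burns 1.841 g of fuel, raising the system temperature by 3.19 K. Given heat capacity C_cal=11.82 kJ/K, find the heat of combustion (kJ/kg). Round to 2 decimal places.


Hc = C_cal * delta_T / m_fuel
Q_released = 11.82 * 3.19 = 37.7058 kJ
m_fuel = 1.841 g = 1.841/1000 kg = 0.001841 kg
Hc = 37.7058 / 0.001841 = 20481.15 kJ/kg


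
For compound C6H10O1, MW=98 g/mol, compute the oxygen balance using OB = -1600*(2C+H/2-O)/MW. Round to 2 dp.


OB = -1600 * (2C + H/2 - O) / MW
Inner = 2*6 + 10/2 - 1 = 16.00
OB = -1600 * 16.00 / 98 = -261.22%


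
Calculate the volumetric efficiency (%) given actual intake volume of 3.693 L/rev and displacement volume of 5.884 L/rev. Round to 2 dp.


eta_v = (V_actual / V_disp) * 100
Ratio = 3.693 / 5.884 = 0.6276
eta_v = 0.6276 * 100 = 62.76%


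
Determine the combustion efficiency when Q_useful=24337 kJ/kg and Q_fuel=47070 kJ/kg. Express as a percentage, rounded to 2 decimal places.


Efficiency = (Q_useful / Q_fuel) * 100
Efficiency = (24337 / 47070) * 100
Efficiency = 0.5170 * 100 = 51.70%


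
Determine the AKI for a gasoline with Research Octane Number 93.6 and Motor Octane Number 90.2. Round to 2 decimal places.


AKI = (RON + MON) / 2
AKI = (93.6 + 90.2) / 2
AKI = 183.8 / 2 = 91.90


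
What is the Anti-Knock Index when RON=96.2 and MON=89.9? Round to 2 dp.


AKI = (RON + MON) / 2
AKI = (96.2 + 89.9) / 2
AKI = 186.1 / 2 = 93.05


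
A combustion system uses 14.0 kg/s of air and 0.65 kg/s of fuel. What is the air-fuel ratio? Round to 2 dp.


AFR = m_air / m_fuel
AFR = 14.0 / 0.65 = 21.54


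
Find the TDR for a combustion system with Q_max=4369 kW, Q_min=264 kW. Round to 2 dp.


TDR = Q_max / Q_min
TDR = 4369 / 264 = 16.55


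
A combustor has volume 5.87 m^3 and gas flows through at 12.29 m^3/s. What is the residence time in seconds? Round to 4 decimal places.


tau = V / Q_flow
tau = 5.87 / 12.29 = 0.4776 s


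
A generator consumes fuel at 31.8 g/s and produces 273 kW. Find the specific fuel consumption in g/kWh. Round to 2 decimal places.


SFC = (mf / BP) * 3600
Rate = 31.8 / 273 = 0.116484 g/(s*kW)
SFC = 0.116484 * 3600 = 419.34 g/kWh


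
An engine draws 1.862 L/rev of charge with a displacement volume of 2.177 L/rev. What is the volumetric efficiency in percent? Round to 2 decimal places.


eta_v = (V_actual / V_disp) * 100
Ratio = 1.862 / 2.177 = 0.8553
eta_v = 0.8553 * 100 = 85.53%


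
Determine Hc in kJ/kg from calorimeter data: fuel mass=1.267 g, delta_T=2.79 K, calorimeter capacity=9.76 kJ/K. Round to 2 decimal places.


Hc = C_cal * delta_T / m_fuel
Q_released = 9.76 * 2.79 = 27.2304 kJ
m_fuel = 1.267 g = 1.267/1000 kg = 0.001267 kg
Hc = 27.2304 / 0.001267 = 21492.03 kJ/kg


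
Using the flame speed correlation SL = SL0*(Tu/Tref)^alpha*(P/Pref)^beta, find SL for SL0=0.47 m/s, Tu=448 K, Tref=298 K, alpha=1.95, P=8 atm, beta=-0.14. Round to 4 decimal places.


SL = SL0 * (Tu/Tref)^alpha * (P/Pref)^beta
T ratio = 448/298 = 1.50335570
(T ratio)^alpha = 1.50335570^1.95 = 2.214473
(P/Pref)^beta = 8^(-0.14) = 0.747425
SL = 0.47 * 2.214473 * 0.747425 = 0.7779 m/s
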